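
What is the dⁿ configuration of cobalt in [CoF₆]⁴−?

Each fluoride is −1; balancing the −4 overall charge requires Co(II).
Cobalt is a group-9 element; Co(II) is therefore d⁷.

d⁷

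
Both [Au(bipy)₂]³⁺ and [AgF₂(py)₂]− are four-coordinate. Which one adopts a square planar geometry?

For [Au(bipy)₂]³⁺: 2,2′-bipyridine is neutral; balancing the +3 overall charge requires Au(III). Gold is a group-11 element; Au(III) is therefore d⁸. A 5d d⁸ ion has a large crystal-field splitting; square planar leaves the high-energy d_{x²−y²} orbital empty and maximises CFSE. → square planar.
For [AgF₂(py)₂]−: Each fluoride is −1; pyridine is neutral; balancing the −1 overall charge requires Ag(I). Ag sits in group 11, so the d-electron count is 11 − 1 = 10. A d¹⁰ ion has no crystal-field stabilisation preference between square planar and tetrahedral, so four ligands adopt the sterically favoured tetrahedral geometry. → tetrahedral.

[Au(bipy)₂]³⁺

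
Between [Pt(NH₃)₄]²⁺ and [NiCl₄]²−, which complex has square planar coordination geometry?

For [Pt(NH₃)₄]²⁺: Summing ligand charges against the +2 overall charge gives an oxidation state of +2 for platinum. Pt sits in group 10, so the d-electron count is 10 − 2 = 8. A 5d d⁸ ion has a large crystal-field splitting; square planar leaves the high-energy d_{x²−y²} orbital empty and maximises CFSE. → square planar.
For [NiCl₄]²−: Each chloride is −1; balancing the −2 overall charge requires Ni(II). Nickel is a group-10 element; Ni(II) is therefore d⁸. Chloride is a weak-field ligand. With weak-field ligands the CFSE gain from square planar is small, so a 3d d⁸ ion takes the sterically preferred tetrahedral geometry. → tetrahedral.

[Pt(NH₃)₄]²⁺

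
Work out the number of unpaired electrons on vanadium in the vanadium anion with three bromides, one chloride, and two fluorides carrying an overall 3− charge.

2

Each bromide is −1; each chloride is −1; each fluoride is −1; balancing the −3 overall charge requires V(III).
Group 5 minus oxidation state 3 gives a d² configuration.
In an octahedral field the d² configuration is t₂g²e_g⁰ (only one arrangement possible), giving 2 unpaired electrons.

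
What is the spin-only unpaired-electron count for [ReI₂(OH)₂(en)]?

Ligand charges: each iodide is −1; each hydroxide is −1; ethylenediamine is neutral. With an overall charge of 0 the rhenium centre must be in the +4 oxidation state.
Re sits in group 7, so the d-electron count is 7 − 4 = 3.
Counting donor atoms: 2×iodide (monodentate) → 2 donors; 2×hydroxide (monodentate) → 2 donors; 1×ethylenediamine (bidentate) → 2 donors. Coordination number = 6.
In an octahedral field the d³ configuration is t₂g³e_g⁰ (only one arrangement possible), giving 3 unpaired electrons.

3 unpaired electrons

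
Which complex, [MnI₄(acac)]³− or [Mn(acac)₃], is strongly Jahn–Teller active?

[Mn(acac)₃]

[MnI₄(acac)]³−: Each iodide is −1; each acetylacetonate is −1; balancing the −3 overall charge requires Mn(II). Group 7 minus oxidation state 2 gives a d⁵ configuration. Acetylacetonate and iodide are weak-field ligands for a first-row metal, so the complex is high-spin. The d⁵ configuration leaves the e_g set evenly filled (or empty) — no strong Jahn–Teller driving force.
[Mn(acac)₃]: Summing ligand charges against the 0 overall charge gives an oxidation state of +3 for manganese. Group 7 minus oxidation state 3 gives a d⁴ configuration. Acetylacetonate is a weak-field ligand for a first-row metal, so the complex is high-spin. The t₂g³e_g¹ (high-spin) configuration has an unevenly filled e_g set; the Jahn–Teller theorem predicts a tetragonal distortion (typically axial elongation) to lift the degeneracy.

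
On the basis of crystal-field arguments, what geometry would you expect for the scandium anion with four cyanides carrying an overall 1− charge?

tetrahedral

Summing ligand charges against the −1 overall charge gives an oxidation state of +3 for scandium.
Sc sits in group 3, so the d-electron count is 3 − 3 = 0.
Coordination number: 4.
A d⁰ ion has no crystal-field stabilisation preference between square planar and tetrahedral, so four ligands adopt the sterically favoured tetrahedral geometry.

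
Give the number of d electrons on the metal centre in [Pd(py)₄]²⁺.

Summing ligand charges against the +2 overall charge gives an oxidation state of +2 for palladium.
Palladium is a group-10 element; Pd(II) is therefore d⁸.

d⁸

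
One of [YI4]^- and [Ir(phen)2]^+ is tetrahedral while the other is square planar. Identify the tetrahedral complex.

For [YI4]^-: Each iodide is −1; balancing the −1 overall charge requires Y(III). Y sits in group 3, so the d-electron count is 3 − 3 = 0. A d⁰ ion has no crystal-field stabilisation preference between square planar and tetrahedral, so four ligands adopt the sterically favoured tetrahedral geometry. → tetrahedral.
For [Ir(phen)2]^+: Ligand charges: 1,10-phenanthroline is neutral. With an overall charge of +1 the iridium centre must be in the +1 oxidation state. Group 9 minus oxidation state 1 gives a d⁸ configuration. A 5d d⁸ ion has a large crystal-field splitting; square planar leaves the high-energy d_{x²−y²} orbital empty and maximises CFSE. → square planar.

[YI4]^-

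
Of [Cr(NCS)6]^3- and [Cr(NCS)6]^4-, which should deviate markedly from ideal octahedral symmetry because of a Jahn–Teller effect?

[Cr(NCS)6]^4-

[Cr(NCS)6]^3-: Ligand charges: each isothiocyanate is −1. With an overall charge of −3 the chromium centre must be in the +3 oxidation state. Cr sits in group 6, so the d-electron count is 6 − 3 = 3. The d³ configuration leaves the e_g set evenly filled (or empty) — no strong Jahn–Teller driving force.
[Cr(NCS)6]^4-: Ligand charges: each isothiocyanate is −1. With an overall charge of −4 the chromium centre must be in the +2 oxidation state. Cr sits in group 6, so the d-electron count is 6 − 2 = 4. Isothiocyanate is a weak-field ligand for a first-row metal, so the complex is high-spin. The t₂g³e_g¹ (high-spin) configuration has an unevenly filled e_g set; the Jahn–Teller theorem predicts a tetragonal distortion (typically axial elongation) to lift the degeneracy.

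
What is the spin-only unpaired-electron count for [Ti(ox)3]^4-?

Summing ligand charges against the −4 overall charge gives an oxidation state of +2 for titanium.
Titanium is a group-4 element; Ti(II) is therefore d².
Counting donor atoms: 3×oxalate (bidentate) → 6 donors. Coordination number = 6.
In an octahedral field the d² configuration is t₂g²e_g⁰ (only one arrangement possible), giving 2 unpaired electrons.

2 unpaired electrons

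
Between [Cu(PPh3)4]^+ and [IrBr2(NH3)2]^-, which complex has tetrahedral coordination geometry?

[Cu(PPh3)4]^+

For [Cu(PPh3)4]^+: Summing ligand charges against the +1 overall charge gives an oxidation state of +1 for copper. Group 11 minus oxidation state 1 gives a d¹⁰ configuration. A d¹⁰ ion has no crystal-field stabilisation preference between square planar and tetrahedral, so four ligands adopt the sterically favoured tetrahedral geometry. → tetrahedral.
For [IrBr2(NH3)2]^-: Ligand charges: each bromide is −1; ammonia is neutral. With an overall charge of −1 the iridium centre must be in the +1 oxidation state. Ir sits in group 9, so the d-electron count is 9 − 1 = 8. A 5d d⁸ ion has a large crystal-field splitting; square planar leaves the high-energy d_{x²−y²} orbital empty and maximises CFSE. → square planar.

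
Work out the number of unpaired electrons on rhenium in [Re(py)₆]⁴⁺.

Ligand charges: pyridine is neutral. With an overall charge of +4 the rhenium centre must be in the +4 oxidation state.
Group 7 minus oxidation state 4 gives a d³ configuration.
In an octahedral field the d³ configuration is t₂g³e_g⁰ (only one arrangement possible), giving 3 unpaired electrons.

3 unpaired electrons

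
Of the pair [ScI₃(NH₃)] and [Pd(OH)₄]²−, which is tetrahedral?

For [ScI₃(NH₃)]: Summing ligand charges against the 0 overall charge gives an oxidation state of +3 for scandium. Scandium is a group-3 element; Sc(III) is therefore d⁰. A d⁰ ion has no crystal-field stabilisation preference between square planar and tetrahedral, so four ligands adopt the sterically favoured tetrahedral geometry. → tetrahedral.
For [Pd(OH)₄]²−: Summing ligand charges against the −2 overall charge gives an oxidation state of +2 for palladium. Palladium is a group-10 element; Pd(II) is therefore d⁸. A 4d d⁸ ion has a large crystal-field splitting; square planar leaves the high-energy d_{x²−y²} orbital empty and maximises CFSE. → square planar.

[ScI₃(NH₃)]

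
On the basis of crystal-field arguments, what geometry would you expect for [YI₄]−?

Ligand charges: each iodide is −1. With an overall charge of −1 the yttrium centre must be in the +3 oxidation state.
Y sits in group 3, so the d-electron count is 3 − 3 = 0.
Coordination number: 4.
A d⁰ ion has no crystal-field stabilisation preference between square planar and tetrahedral, so four ligands adopt the sterically favoured tetrahedral geometry.

tetrahedral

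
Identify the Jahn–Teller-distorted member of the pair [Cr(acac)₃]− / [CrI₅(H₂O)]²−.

[Cr(acac)₃]−: Each acetylacetonate is −1; balancing the −1 overall charge requires Cr(II). Chromium is a group-6 element; Cr(II) is therefore d⁴. Acetylacetonate is a weak-field ligand for a first-row metal, so the complex is high-spin. The t₂g³e_g¹ (high-spin) configuration has an unevenly filled e_g set; the Jahn–Teller theorem predicts a tetragonal distortion (typically axial elongation) to lift the degeneracy.
[CrI₅(H₂O)]²−: Summing ligand charges against the −2 overall charge gives an oxidation state of +3 for chromium. Cr sits in group 6, so the d-electron count is 6 − 3 = 3. The d³ configuration leaves the e_g set evenly filled (or empty) — no strong Jahn–Teller driving force.

[Cr(acac)₃]−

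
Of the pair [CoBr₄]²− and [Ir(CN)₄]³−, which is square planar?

For [CoBr₄]²−: Ligand charges: each bromide is −1. With an overall charge of −2 the cobalt centre must be in the +2 oxidation state. Group 9 minus oxidation state 2 gives a d⁷ configuration. For a high-spin 3d d⁷ ion with weak-field ligands the small Δₜ gives little square-planar CFSE advantage, so four ligands adopt the sterically favoured tetrahedral geometry. → tetrahedral.
For [Ir(CN)₄]³−: Summing ligand charges against the −3 overall charge gives an oxidation state of +1 for iridium. Ir sits in group 9, so the d-electron count is 9 − 1 = 8. A 5d d⁸ ion has a large crystal-field splitting; square planar leaves the high-energy d_{x²−y²} orbital empty and maximises CFSE. → square planar.

[Ir(CN)₄]³−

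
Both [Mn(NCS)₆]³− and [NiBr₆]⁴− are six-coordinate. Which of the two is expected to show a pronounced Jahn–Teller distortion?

[Mn(NCS)₆]³−

[Mn(NCS)₆]³−: Ligand charges: each isothiocyanate is −1. With an overall charge of −3 the manganese centre must be in the +3 oxidation state. Group 7 minus oxidation state 3 gives a d⁴ configuration. Isothiocyanate is a weak-field ligand for a first-row metal, so the complex is high-spin. The t₂g³e_g¹ (high-spin) configuration has an unevenly filled e_g set; the Jahn–Teller theorem predicts a tetragonal distortion (typically axial elongation) to lift the degeneracy.
[NiBr₆]⁴−: Each bromide is −1; balancing the −4 overall charge requires Ni(II). Ni sits in group 10, so the d-electron count is 10 − 2 = 8. The d⁸ configuration leaves the e_g set evenly filled (or empty) — no strong Jahn–Teller driving force.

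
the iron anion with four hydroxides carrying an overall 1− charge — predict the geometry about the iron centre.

Summing ligand charges against the −1 overall charge gives an oxidation state of +3 for iron.
Fe sits in group 8, so the d-electron count is 8 − 3 = 5.
Coordination number: 4.
Hydroxide is a weak-field ligand.
A high-spin d⁵ ion has zero CFSE in either geometry, so four ligands adopt the sterically favoured tetrahedral geometry.

tetrahedral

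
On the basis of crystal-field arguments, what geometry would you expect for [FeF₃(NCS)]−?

tetrahedral

Summing ligand charges against the −1 overall charge gives an oxidation state of +3 for iron.
Fe sits in group 8, so the d-electron count is 8 − 3 = 5.
Coordination number: 4.
Fluoride and isothiocyanate are weak-field ligands.
A high-spin d⁵ ion has zero CFSE in either geometry, so four ligands adopt the sterically favoured tetrahedral geometry.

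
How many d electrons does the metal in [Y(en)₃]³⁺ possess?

Ligand charges: ethylenediamine is neutral. With an overall charge of +3 the yttrium centre must be in the +3 oxidation state.
Group 3 minus oxidation state 3 gives a d⁰ configuration.

d⁰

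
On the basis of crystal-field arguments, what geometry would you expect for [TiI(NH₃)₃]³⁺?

tetrahedral

Ligand charges: each iodide is −1; ammonia is neutral. With an overall charge of +3 the titanium centre must be in the +4 oxidation state.
Ti sits in group 4, so the d-electron count is 4 − 4 = 0.
Coordination number: 4.
A d⁰ ion has no crystal-field stabilisation preference between square planar and tetrahedral, so four ligands adopt the sterically favoured tetrahedral geometry.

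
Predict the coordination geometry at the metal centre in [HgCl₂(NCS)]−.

trigonal planar

Ligand charges: each chloride is −1; each isothiocyanate is −1. With an overall charge of −1 the mercury centre must be in the +2 oxidation state.
Group 12 minus oxidation state 2 gives a d¹⁰ configuration.
With 3 monodentate ligands the coordination number is 3.
Three ligands around a d¹⁰ centre minimise repulsion in a trigonal-planar arrangement.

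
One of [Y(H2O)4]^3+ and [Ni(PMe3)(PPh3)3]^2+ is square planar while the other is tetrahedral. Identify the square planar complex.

For [Y(H2O)4]^3+: Summing ligand charges against the +3 overall charge gives an oxidation state of +3 for yttrium. Group 3 minus oxidation state 3 gives a d⁰ configuration. A d⁰ ion has no crystal-field stabilisation preference between square planar and tetrahedral, so four ligands adopt the sterically favoured tetrahedral geometry. → tetrahedral.
For [Ni(PMe3)(PPh3)3]^2+: Summing ligand charges against the +2 overall charge gives an oxidation state of +2 for nickel. Nickel is a group-10 element; Ni(II) is therefore d⁸. Trimethylphosphine and triphenylphosphine are strong-field ligands (high in the spectrochemical series). A 3d d⁸ ion with strong-field ligands gains enough CFSE to favour square planar over tetrahedral. → square planar.

[Ni(PMe3)(PPh3)3]^2+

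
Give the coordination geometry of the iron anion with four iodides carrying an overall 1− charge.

Ligand charges: each iodide is −1. With an overall charge of −1 the iron centre must be in the +3 oxidation state.
Iron is a group-8 element; Fe(III) is therefore d⁵.
With 4 monodentate ligands the coordination number is 4.
Iodide is a weak-field ligand.
A high-spin d⁵ ion has zero CFSE in either geometry, so four ligands adopt the sterically favoured tetrahedral geometry.

tetrahedral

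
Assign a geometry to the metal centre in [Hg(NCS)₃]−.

Ligand charges: each isothiocyanate is −1. With an overall charge of −1 the mercury centre must be in the +2 oxidation state.
Group 12 minus oxidation state 2 gives a d¹⁰ configuration.
With 3 monodentate ligands the coordination number is 3.
Three ligands around a d¹⁰ centre minimise repulsion in a trigonal-planar arrangement.

trigonal planar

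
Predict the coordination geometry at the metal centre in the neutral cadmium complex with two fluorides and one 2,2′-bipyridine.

tetrahedral

Each fluoride is −1; 2,2′-bipyridine is neutral; balancing the 0 overall charge requires Cd(II).
Cd sits in group 12, so the d-electron count is 12 − 2 = 10.
Counting donor atoms: 2×fluoride (monodentate) → 2 donors; 1×2,2′-bipyridine (bidentate) → 2 donors. Coordination number = 4.
A d¹⁰ ion has no crystal-field stabilisation preference between square planar and tetrahedral, so four ligands adopt the sterically favoured tetrahedral geometry.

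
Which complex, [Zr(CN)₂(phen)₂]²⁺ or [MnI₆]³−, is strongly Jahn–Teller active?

[MnI₆]³−

[Zr(CN)₂(phen)₂]²⁺: Ligand charges: each cyanide is −1; 1,10-phenanthroline is neutral. With an overall charge of +2 the zirconium centre must be in the +4 oxidation state. Group 4 minus oxidation state 4 gives a d⁰ configuration. The d⁰ configuration leaves the e_g set evenly filled (or empty) — no strong Jahn–Teller driving force.
[MnI₆]³−: Summing ligand charges against the −3 overall charge gives an oxidation state of +3 for manganese. Manganese is a group-7 element; Mn(III) is therefore d⁴. Iodide is a weak-field ligand for a first-row metal, so the complex is high-spin. The t₂g³e_g¹ (high-spin) configuration has an unevenly filled e_g set; the Jahn–Teller theorem predicts a tetragonal distortion (typically axial elongation) to lift the degeneracy.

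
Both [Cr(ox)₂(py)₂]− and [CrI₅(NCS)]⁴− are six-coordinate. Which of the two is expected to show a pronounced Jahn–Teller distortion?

[CrI₅(NCS)]⁴−

[Cr(ox)₂(py)₂]−: Each oxalate is −2; pyridine is neutral; balancing the −1 overall charge requires Cr(III). Group 6 minus oxidation state 3 gives a d³ configuration. The d³ configuration leaves the e_g set evenly filled (or empty) — no strong Jahn–Teller driving force.
[CrI₅(NCS)]⁴−: Summing ligand charges against the −4 overall charge gives an oxidation state of +2 for chromium. Group 6 minus oxidation state 2 gives a d⁴ configuration. Iodide and isothiocyanate are weak-field ligands for a first-row metal, so the complex is high-spin. The t₂g³e_g¹ (high-spin) configuration has an unevenly filled e_g set; the Jahn–Teller theorem predicts a tetragonal distortion (typically axial elongation) to lift the degeneracy.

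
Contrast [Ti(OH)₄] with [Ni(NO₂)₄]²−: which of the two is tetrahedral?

For [Ti(OH)₄]: Each hydroxide is −1; balancing the 0 overall charge requires Ti(IV). Group 4 minus oxidation state 4 gives a d⁰ configuration. A d⁰ ion has no crystal-field stabilisation preference between square planar and tetrahedral, so four ligands adopt the sterically favoured tetrahedral geometry. → tetrahedral.
For [Ni(NO₂)₄]²−: Summing ligand charges against the −2 overall charge gives an oxidation state of +2 for nickel. Ni sits in group 10, so the d-electron count is 10 − 2 = 8. Nitro (N-bound nitrite) is a strong-field ligand (high in the spectrochemical series). A 3d d⁸ ion with strong-field ligands gains enough CFSE to favour square planar over tetrahedral. → square planar.

[Ti(OH)₄]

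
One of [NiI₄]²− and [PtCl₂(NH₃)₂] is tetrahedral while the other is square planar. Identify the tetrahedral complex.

For [NiI₄]²−: Ligand charges: each iodide is −1. With an overall charge of −2 the nickel centre must be in the +2 oxidation state. Ni sits in group 10, so the d-electron count is 10 − 2 = 8. Iodide is a weak-field ligand. With weak-field ligands the CFSE gain from square planar is small, so a 3d d⁸ ion takes the sterically preferred tetrahedral geometry. → tetrahedral.
For [PtCl₂(NH₃)₂]: Each chloride is −1; ammonia is neutral; balancing the 0 overall charge requires Pt(II). Pt sits in group 10, so the d-electron count is 10 − 2 = 8. A 5d d⁸ ion has a large crystal-field splitting; square planar leaves the high-energy d_{x²−y²} orbital empty and maximises CFSE. → square planar.

[NiI₄]²−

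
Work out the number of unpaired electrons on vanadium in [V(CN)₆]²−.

Each cyanide is −1; balancing the −2 overall charge requires V(IV).
V sits in group 5, so the d-electron count is 5 − 4 = 1.
In an octahedral field the d¹ configuration is t₂g¹e_g⁰ (only one arrangement possible), giving 1 unpaired electron.

1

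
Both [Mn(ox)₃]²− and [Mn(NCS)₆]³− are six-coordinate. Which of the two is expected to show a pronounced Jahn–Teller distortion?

[Mn(NCS)₆]³−

[Mn(ox)₃]²−: Ligand charges: each oxalate is −2. With an overall charge of −2 the manganese centre must be in the +4 oxidation state. Mn sits in group 7, so the d-electron count is 7 − 4 = 3. The d³ configuration leaves the e_g set evenly filled (or empty) — no strong Jahn–Teller driving force.
[Mn(NCS)₆]³−: Ligand charges: each isothiocyanate is −1. With an overall charge of −3 the manganese centre must be in the +3 oxidation state. Manganese is a group-7 element; Mn(III) is therefore d⁴. Isothiocyanate is a weak-field ligand for a first-row metal, so the complex is high-spin. The t₂g³e_g¹ (high-spin) configuration has an unevenly filled e_g set; the Jahn–Teller theorem predicts a tetragonal distortion (typically axial elongation) to lift the degeneracy.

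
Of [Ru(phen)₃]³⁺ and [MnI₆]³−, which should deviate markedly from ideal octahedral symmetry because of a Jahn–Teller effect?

[Ru(phen)₃]³⁺: Summing ligand charges against the +3 overall charge gives an oxidation state of +3 for ruthenium. Group 8 minus oxidation state 3 gives a d⁵ configuration. A 4d ion has a large Δₒ and is invariably low-spin. The d⁵ configuration leaves the e_g set evenly filled (or empty) — no strong Jahn–Teller driving force.
[MnI₆]³−: Each iodide is −1; balancing the −3 overall charge requires Mn(III). Mn sits in group 7, so the d-electron count is 7 − 3 = 4. Iodide is a weak-field ligand for a first-row metal, so the complex is high-spin. The t₂g³e_g¹ (high-spin) configuration has an unevenly filled e_g set; the Jahn–Teller theorem predicts a tetragonal distortion (typically axial elongation) to lift the degeneracy.

[MnI₆]³−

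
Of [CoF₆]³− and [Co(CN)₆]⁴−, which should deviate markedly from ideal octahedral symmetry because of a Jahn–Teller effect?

[CoF₆]³−: Summing ligand charges against the −3 overall charge gives an oxidation state of +3 for cobalt. Co sits in group 9, so the d-electron count is 9 − 3 = 6. Fluoride is the one ligand weak enough to leave Co(III) high-spin — [CoF₆]³⁻ is the classic exception. The d⁶ configuration leaves the e_g set evenly filled (or empty) — no strong Jahn–Teller driving force.
[Co(CN)₆]⁴−: Ligand charges: each cyanide is −1. With an overall charge of −4 the cobalt centre must be in the +2 oxidation state. Group 9 minus oxidation state 2 gives a d⁷ configuration. Cyanide is a strong-field ligand (high in the spectrochemical series) for a first-row metal, so the complex is low-spin. The t₂g⁶e_g¹ (low-spin) configuration has an unevenly filled e_g set; the Jahn–Teller theorem predicts a tetragonal distortion (typically axial elongation) to lift the degeneracy.

[Co(CN)₆]⁴−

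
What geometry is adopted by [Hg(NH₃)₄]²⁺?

tetrahedral

Ligand charges: ammonia is neutral. With an overall charge of +2 the mercury centre must be in the +2 oxidation state.
Group 12 minus oxidation state 2 gives a d¹⁰ configuration.
Coordination number: 4.
A d¹⁰ ion has no crystal-field stabilisation preference between square planar and tetrahedral, so four ligands adopt the sterically favoured tetrahedral geometry.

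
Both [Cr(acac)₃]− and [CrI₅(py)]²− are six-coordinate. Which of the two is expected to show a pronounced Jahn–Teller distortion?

[Cr(acac)₃]−

[Cr(acac)₃]−: Each acetylacetonate is −1; balancing the −1 overall charge requires Cr(II). Chromium is a group-6 element; Cr(II) is therefore d⁴. Acetylacetonate is a weak-field ligand for a first-row metal, so the complex is high-spin. The t₂g³e_g¹ (high-spin) configuration has an unevenly filled e_g set; the Jahn–Teller theorem predicts a tetragonal distortion (typically axial elongation) to lift the degeneracy.
[CrI₅(py)]²−: Each iodide is −1; pyridine is neutral; balancing the −2 overall charge requires Cr(III). Chromium is a group-6 element; Cr(III) is therefore d³. The d³ configuration leaves the e_g set evenly filled (or empty) — no strong Jahn–Teller driving force.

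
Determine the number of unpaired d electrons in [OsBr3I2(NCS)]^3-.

1 unpaired electron

Each bromide is −1; each iodide is −1; each isothiocyanate is −1; balancing the −3 overall charge requires Os(III).
Os sits in group 8, so the d-electron count is 8 − 3 = 5.
The spin state decides the count: a 5d ion has a large Δₒ and is invariably low-spin.
An octahedral low-spin d⁵ ion is t₂g⁵e_g⁰, giving 1 unpaired electron.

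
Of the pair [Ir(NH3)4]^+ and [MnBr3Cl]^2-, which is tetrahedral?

For [Ir(NH3)4]^+: Ligand charges: ammonia is neutral. With an overall charge of +1 the iridium centre must be in the +1 oxidation state. Iridium is a group-9 element; Ir(I) is therefore d⁸. A 5d d⁸ ion has a large crystal-field splitting; square planar leaves the high-energy d_{x²−y²} orbital empty and maximises CFSE. → square planar.
For [MnBr3Cl]^2-: Summing ligand charges against the −2 overall charge gives an oxidation state of +2 for manganese. Group 7 minus oxidation state 2 gives a d⁵ configuration. A high-spin d⁵ ion has zero CFSE in either geometry, so four ligands adopt the sterically favoured tetrahedral geometry. → tetrahedral.

[MnBr3Cl]^2-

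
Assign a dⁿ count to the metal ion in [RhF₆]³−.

Summing ligand charges against the −3 overall charge gives an oxidation state of +3 for rhodium.
Rhodium is a group-9 element; Rh(III) is therefore d⁶.

d⁶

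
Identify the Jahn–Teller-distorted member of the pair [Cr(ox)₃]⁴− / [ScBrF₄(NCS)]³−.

[Cr(ox)₃]⁴−: Ligand charges: each oxalate is −2. With an overall charge of −4 the chromium centre must be in the +2 oxidation state. Cr sits in group 6, so the d-electron count is 6 − 2 = 4. Oxalate is a weak-field ligand for a first-row metal, so the complex is high-spin. The t₂g³e_g¹ (high-spin) configuration has an unevenly filled e_g set; the Jahn–Teller theorem predicts a tetragonal distortion (typically axial elongation) to lift the degeneracy.
[ScBrF₄(NCS)]³−: Ligand charges: each bromide is −1; each fluoride is −1; each isothiocyanate is −1. With an overall charge of −3 the scandium centre must be in the +3 oxidation state. Group 3 minus oxidation state 3 gives a d⁰ configuration. The d⁰ configuration leaves the e_g set evenly filled (or empty) — no strong Jahn–Teller driving force.

[Cr(ox)₃]⁴−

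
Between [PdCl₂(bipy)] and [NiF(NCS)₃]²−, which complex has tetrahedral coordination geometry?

For [PdCl₂(bipy)]: Each chloride is −1; 2,2′-bipyridine is neutral; balancing the 0 overall charge requires Pd(II). Pd sits in group 10, so the d-electron count is 10 − 2 = 8. A 4d d⁸ ion has a large crystal-field splitting; square planar leaves the high-energy d_{x²−y²} orbital empty and maximises CFSE. → square planar.
For [NiF(NCS)₃]²−: Ligand charges: each fluoride is −1; each isothiocyanate is −1. With an overall charge of −2 the nickel centre must be in the +2 oxidation state. Ni sits in group 10, so the d-electron count is 10 − 2 = 8. Fluoride and isothiocyanate are weak-field ligands. With weak-field ligands the CFSE gain from square planar is small, so a 3d d⁸ ion takes the sterically preferred tetrahedral geometry. → tetrahedral.

[NiF(NCS)₃]²−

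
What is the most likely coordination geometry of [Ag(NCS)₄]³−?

tetrahedral

Summing ligand charges against the −3 overall charge gives an oxidation state of +1 for silver.
Silver is a group-11 element; Ag(I) is therefore d¹⁰.
With 4 monodentate ligands the coordination number is 4.
A d¹⁰ ion has no crystal-field stabilisation preference between square planar and tetrahedral, so four ligands adopt the sterically favoured tetrahedral geometry.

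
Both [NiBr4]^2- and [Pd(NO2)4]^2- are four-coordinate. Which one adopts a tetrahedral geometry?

For [NiBr4]^2-: Ligand charges: each bromide is −1. With an overall charge of −2 the nickel centre must be in the +2 oxidation state. Ni sits in group 10, so the d-electron count is 10 − 2 = 8. Bromide is a weak-field ligand. With weak-field ligands the CFSE gain from square planar is small, so a 3d d⁸ ion takes the sterically preferred tetrahedral geometry. → tetrahedral.
For [Pd(NO2)4]^2-: Summing ligand charges against the −2 overall charge gives an oxidation state of +2 for palladium. Palladium is a group-10 element; Pd(II) is therefore d⁸. A 4d d⁸ ion has a large crystal-field splitting; square planar leaves the high-energy d_{x²−y²} orbital empty and maximises CFSE. → square planar.

[NiBr4]^2-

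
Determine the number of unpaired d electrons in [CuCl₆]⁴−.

1 unpaired electron

Summing ligand charges against the −4 overall charge gives an oxidation state of +2 for copper.
Cu sits in group 11, so the d-electron count is 11 − 2 = 9.
In an octahedral field the d⁹ configuration is t₂g⁶e_g³ (only one arrangement possible), giving 1 unpaired electron.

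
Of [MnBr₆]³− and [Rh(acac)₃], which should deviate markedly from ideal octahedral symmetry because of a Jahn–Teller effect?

[MnBr₆]³−: Ligand charges: each bromide is −1. With an overall charge of −3 the manganese centre must be in the +3 oxidation state. Manganese is a group-7 element; Mn(III) is therefore d⁴. Bromide is a weak-field ligand for a first-row metal, so the complex is high-spin. The t₂g³e_g¹ (high-spin) configuration has an unevenly filled e_g set; the Jahn–Teller theorem predicts a tetragonal distortion (typically axial elongation) to lift the degeneracy.
[Rh(acac)₃]: Summing ligand charges against the 0 overall charge gives an oxidation state of +3 for rhodium. Group 9 minus oxidation state 3 gives a d⁶ configuration. A 4d ion has a large Δₒ and is invariably low-spin. The d⁶ configuration leaves the e_g set evenly filled (or empty) — no strong Jahn–Teller driving force.

[MnBr₆]³−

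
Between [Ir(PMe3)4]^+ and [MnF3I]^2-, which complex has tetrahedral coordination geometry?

For [Ir(PMe3)4]^+: Summing ligand charges against the +1 overall charge gives an oxidation state of +1 for iridium. Ir sits in group 9, so the d-electron count is 9 − 1 = 8. A 5d d⁸ ion has a large crystal-field splitting; square planar leaves the high-energy d_{x²−y²} orbital empty and maximises CFSE. → square planar.
For [MnF3I]^2-: Each fluoride is −1; each iodide is −1; balancing the −2 overall charge requires Mn(II). Mn sits in group 7, so the d-electron count is 7 − 2 = 5. A high-spin d⁵ ion has zero CFSE in either geometry, so four ligands adopt the sterically favoured tetrahedral geometry. → tetrahedral.

[MnF3I]^2-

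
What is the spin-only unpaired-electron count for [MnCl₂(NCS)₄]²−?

3

Each chloride is −1; each isothiocyanate is −1; balancing the −2 overall charge requires Mn(IV).
Manganese is a group-7 element; Mn(IV) is therefore d³.
In an octahedral field the d³ configuration is t₂g³e_g⁰ (only one arrangement possible), giving 3 unpaired electrons.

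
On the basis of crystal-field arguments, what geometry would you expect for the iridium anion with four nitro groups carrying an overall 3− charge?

square planar

Ligand charges: each nitro (N-bound nitrite) is −1. With an overall charge of −3 the iridium centre must be in the +1 oxidation state.
Ir sits in group 9, so the d-electron count is 9 − 1 = 8.
Coordination number: 4.
A 5d d⁸ ion has a large crystal-field splitting; square planar leaves the high-energy d_{x²−y²} orbital empty and maximises CFSE.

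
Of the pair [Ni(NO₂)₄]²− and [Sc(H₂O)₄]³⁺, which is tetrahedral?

For [Ni(NO₂)₄]²−: Ligand charges: each nitro (N-bound nitrite) is −1. With an overall charge of −2 the nickel centre must be in the +2 oxidation state. Nickel is a group-10 element; Ni(II) is therefore d⁸. Nitro (N-bound nitrite) is a strong-field ligand (high in the spectrochemical series). A 3d d⁸ ion with strong-field ligands gains enough CFSE to favour square planar over tetrahedral. → square planar.
For [Sc(H₂O)₄]³⁺: Ligand charges: water is neutral. With an overall charge of +3 the scandium centre must be in the +3 oxidation state. Sc sits in group 3, so the d-electron count is 3 − 3 = 0. A d⁰ ion has no crystal-field stabilisation preference between square planar and tetrahedral, so four ligands adopt the sterically favoured tetrahedral geometry. → tetrahedral.

[Sc(H₂O)₄]³⁺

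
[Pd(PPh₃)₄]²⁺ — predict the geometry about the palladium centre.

square planar

Triphenylphosphine is neutral; balancing the +2 overall charge requires Pd(II).
Pd sits in group 10, so the d-electron count is 10 − 2 = 8.
Coordination number: 4.
A 4d d⁸ ion has a large crystal-field splitting; square planar leaves the high-energy d_{x²−y²} orbital empty and maximises CFSE.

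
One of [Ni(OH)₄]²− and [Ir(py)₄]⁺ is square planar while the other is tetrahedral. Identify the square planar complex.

For [Ni(OH)₄]²−: Ligand charges: each hydroxide is −1. With an overall charge of −2 the nickel centre must be in the +2 oxidation state. Group 10 minus oxidation state 2 gives a d⁸ configuration. Hydroxide is a weak-field ligand. With weak-field ligands the CFSE gain from square planar is small, so a 3d d⁸ ion takes the sterically preferred tetrahedral geometry. → tetrahedral.
For [Ir(py)₄]⁺: Ligand charges: pyridine is neutral. With an overall charge of +1 the iridium centre must be in the +1 oxidation state. Iridium is a group-9 element; Ir(I) is therefore d⁸. A 5d d⁸ ion has a large crystal-field splitting; square planar leaves the high-energy d_{x²−y²} orbital empty and maximises CFSE. → square planar.

[Ir(py)₄]⁺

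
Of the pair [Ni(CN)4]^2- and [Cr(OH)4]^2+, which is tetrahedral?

For [Ni(CN)4]^2-: Each cyanide is −1; balancing the −2 overall charge requires Ni(II). Group 10 minus oxidation state 2 gives a d⁸ configuration. Cyanide is a strong-field ligand (high in the spectrochemical series). A 3d d⁸ ion with strong-field ligands gains enough CFSE to favour square planar over tetrahedral. → square planar.
For [Cr(OH)4]^2+: Each hydroxide is −1; balancing the +2 overall charge requires Cr(VI). Chromium is a group-6 element; Cr(VI) is therefore d⁰. A d⁰ ion has no crystal-field stabilisation preference between square planar and tetrahedral, so four ligands adopt the sterically favoured tetrahedral geometry. → tetrahedral.

[Cr(OH)4]^2+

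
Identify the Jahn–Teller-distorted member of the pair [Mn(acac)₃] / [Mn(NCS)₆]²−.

[Mn(acac)₃]

[Mn(acac)₃]: Ligand charges: each acetylacetonate is −1. With an overall charge of 0 the manganese centre must be in the +3 oxidation state. Mn sits in group 7, so the d-electron count is 7 − 3 = 4. Acetylacetonate is a weak-field ligand for a first-row metal, so the complex is high-spin. The t₂g³e_g¹ (high-spin) configuration has an unevenly filled e_g set; the Jahn–Teller theorem predicts a tetragonal distortion (typically axial elongation) to lift the degeneracy.
[Mn(NCS)₆]²−: Ligand charges: each isothiocyanate is −1. With an overall charge of −2 the manganese centre must be in the +4 oxidation state. Mn sits in group 7, so the d-electron count is 7 − 4 = 3. The d³ configuration leaves the e_g set evenly filled (or empty) — no strong Jahn–Teller driving force.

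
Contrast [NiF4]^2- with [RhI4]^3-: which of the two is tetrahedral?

[NiF4]^2-

For [NiF4]^2-: Ligand charges: each fluoride is −1. With an overall charge of −2 the nickel centre must be in the +2 oxidation state. Group 10 minus oxidation state 2 gives a d⁸ configuration. Fluoride is a weak-field ligand. With weak-field ligands the CFSE gain from square planar is small, so a 3d d⁸ ion takes the sterically preferred tetrahedral geometry. → tetrahedral.
For [RhI4]^3-: Summing ligand charges against the −3 overall charge gives an oxidation state of +1 for rhodium. Group 9 minus oxidation state 1 gives a d⁸ configuration. A 4d d⁸ ion has a large crystal-field splitting; square planar leaves the high-energy d_{x²−y²} orbital empty and maximises CFSE. → square planar.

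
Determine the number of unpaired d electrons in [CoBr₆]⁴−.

Ligand charges: each bromide is −1. With an overall charge of −4 the cobalt centre must be in the +2 oxidation state.
Group 9 minus oxidation state 2 gives a d⁷ configuration.
The spin state decides the count: Bromide is a weak-field ligand for a first-row metal, so the complex is high-spin.
An octahedral high-spin d⁷ ion is t₂g⁵e_g², giving 3 unpaired electrons.

3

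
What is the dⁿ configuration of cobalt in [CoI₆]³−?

Each iodide is −1; balancing the −3 overall charge requires Co(III).
Group 9 minus oxidation state 3 gives a d⁶ configuration.

d⁶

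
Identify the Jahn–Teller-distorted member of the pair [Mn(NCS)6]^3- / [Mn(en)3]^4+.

[Mn(NCS)6]^3-

[Mn(NCS)6]^3-: Each isothiocyanate is −1; balancing the −3 overall charge requires Mn(III). Manganese is a group-7 element; Mn(III) is therefore d⁴. Isothiocyanate is a weak-field ligand for a first-row metal, so the complex is high-spin. The t₂g³e_g¹ (high-spin) configuration has an unevenly filled e_g set; the Jahn–Teller theorem predicts a tetragonal distortion (typically axial elongation) to lift the degeneracy.
[Mn(en)3]^4+: Summing ligand charges against the +4 overall charge gives an oxidation state of +4 for manganese. Manganese is a group-7 element; Mn(IV) is therefore d³. The d³ configuration leaves the e_g set evenly filled (or empty) — no strong Jahn–Teller driving force.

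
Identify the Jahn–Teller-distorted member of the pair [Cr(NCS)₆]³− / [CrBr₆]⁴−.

[Cr(NCS)₆]³−: Summing ligand charges against the −3 overall charge gives an oxidation state of +3 for chromium. Group 6 minus oxidation state 3 gives a d³ configuration. The d³ configuration leaves the e_g set evenly filled (or empty) — no strong Jahn–Teller driving force.
[CrBr₆]⁴−: Ligand charges: each bromide is −1. With an overall charge of −4 the chromium centre must be in the +2 oxidation state. Cr sits in group 6, so the d-electron count is 6 − 2 = 4. Bromide is a weak-field ligand for a first-row metal, so the complex is high-spin. The t₂g³e_g¹ (high-spin) configuration has an unevenly filled e_g set; the Jahn–Teller theorem predicts a tetragonal distortion (typically axial elongation) to lift the degeneracy.

[CrBr₆]⁴−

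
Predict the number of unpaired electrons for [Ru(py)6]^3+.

Ligand charges: pyridine is neutral. With an overall charge of +3 the ruthenium centre must be in the +3 oxidation state.
Ru sits in group 8, so the d-electron count is 8 − 3 = 5.
The spin state decides the count: a 4d ion has a large Δₒ and is invariably low-spin.
An octahedral low-spin d⁵ ion is t₂g⁵e_g⁰, giving 1 unpaired electron.

1 unpaired electron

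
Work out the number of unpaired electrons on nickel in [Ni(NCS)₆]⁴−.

Summing ligand charges against the −4 overall charge gives an oxidation state of +2 for nickel.
Nickel is a group-10 element; Ni(II) is therefore d⁸.
In an octahedral field the d⁸ configuration is t₂g⁶e_g² (only one arrangement possible), giving 2 unpaired electrons.

2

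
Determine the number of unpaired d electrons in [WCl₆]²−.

Summing ligand charges against the −2 overall charge gives an oxidation state of +4 for tungsten.
W sits in group 6, so the d-electron count is 6 − 4 = 2.
In an octahedral field the d² configuration is t₂g²e_g⁰ (only one arrangement possible), giving 2 unpaired electrons.

2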